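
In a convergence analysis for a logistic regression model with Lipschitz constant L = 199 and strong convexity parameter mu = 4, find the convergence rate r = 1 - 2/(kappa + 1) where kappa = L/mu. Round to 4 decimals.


Step 1: Compute the condition number.
kappa = L/mu = 199/4 = 49.75
Step 2: Compute the convergence rate.
r = 1 - 2/(kappa + 1) = 1 - 2*mu/(L + mu) = (L - mu)/(L + mu) = 195/203 = 0.9606


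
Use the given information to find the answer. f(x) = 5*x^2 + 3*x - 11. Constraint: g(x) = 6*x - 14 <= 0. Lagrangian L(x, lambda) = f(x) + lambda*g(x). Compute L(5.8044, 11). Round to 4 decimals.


Step 1: Evaluate f(x).
f(5.8044) = 5*5.8044^2 + 3*5.8044 - 11 = 174.8685
Step 2: Evaluate g(x).
g(5.8044) = 6*5.8044 - 14 = 20.8264
Step 3: Compute Lagrangian.
L = 174.8685 + 11*20.8264 = 403.9589


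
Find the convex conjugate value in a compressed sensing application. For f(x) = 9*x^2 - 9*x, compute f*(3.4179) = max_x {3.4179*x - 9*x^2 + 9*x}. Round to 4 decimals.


f*(y) = sup_x {y*x - a*x^2 - b*x} = sup_x {(y-b)*x - a*x^2}
FOC: (y - b) - 2a*x = 0 => x* = (y - b)/(2a)
x* = (3.4179 + 9)/(2*9) = 0.6899
f*(3.4179) = (y-b)^2/(4a) = (3.4179 + 9)^2/(4*9)
= 154.2042/36 = 4.2835


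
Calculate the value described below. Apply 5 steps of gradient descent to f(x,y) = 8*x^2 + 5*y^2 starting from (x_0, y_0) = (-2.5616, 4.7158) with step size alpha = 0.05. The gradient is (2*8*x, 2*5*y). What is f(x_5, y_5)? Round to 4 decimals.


Gradient descent on f(x,y) = 8*x^2 + 5*y^2.
Starting point: (-2.5616, 4.7158), alpha = 0.05
Step 1: grad_x = 2*8*-2.5616 = -40.9856, grad_y = 2*5*4.7158 = 47.158
  x_1 = -2.5616 - 0.05*-40.9856 = -0.5123
  y_1 = 4.7158 - 0.05*47.158 = 2.3579
Step 2: grad_x = 2*8*-0.5123 = -8.1971, grad_y = 2*5*2.3579 = 23.579
  x_2 = -0.5123 - 0.05*-8.1971 = -0.1025
  y_2 = 2.3579 - 0.05*23.579 = 1.179
Step 3: grad_x = 2*8*-0.1025 = -1.6394, grad_y = 2*5*1.179 = 11.7895
  x_3 = -0.1025 - 0.05*-1.6394 = -0.0205
  y_3 = 1.179 - 0.05*11.7895 = 0.5895
Step 4: grad_x = 2*8*-0.0205 = -0.3279, grad_y = 2*5*0.5895 = 5.8948
  x_4 = -0.0205 - 0.05*-0.3279 = -0.0041
  y_4 = 0.5895 - 0.05*5.8948 = 0.2947
Step 5: grad_x = 2*8*-0.0041 = -0.0656, grad_y = 2*5*0.2947 = 2.9474
  x_5 = -0.0041 - 0.05*-0.0656 = -0.0008
  y_5 = 0.2947 - 0.05*2.9474 = 0.1474
f(-0.0008, 0.1474) = 8*(-0.0008)^2 + 5*0.1474^2 = 0.1086


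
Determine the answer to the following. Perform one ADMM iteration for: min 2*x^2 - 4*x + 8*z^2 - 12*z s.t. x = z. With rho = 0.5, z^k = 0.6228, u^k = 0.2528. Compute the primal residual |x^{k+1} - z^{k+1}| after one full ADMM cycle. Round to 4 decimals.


ADMM iteration with rho = 0.5, z^k = 0.6228, u^k = 0.2528
Step 1: x-update.
Minimize 2*x^2 - 4*x + (0.5/2)*(x - 0.6228 + 0.2528)^2
FOC: (2*2 + 0.5)*x = 4 + 0.5*(0.6228 - 0.2528)
x^{k+1} = 0.93
Step 2: z-update.
Minimize 8*z^2 - 12*z + (0.5/2)*(0.93 - z + 0.2528)^2
FOC: (2*8 + 0.5)*z = 12 + 0.5*(0.93 + 0.2528)
z^{k+1} = 0.7631
Step 3: u-update.
u^{k+1} = 0.2528 + 0.93 - 0.7631 = 0.4197
Step 4: Primal residual = |0.93 - 0.7631| = 0.1669


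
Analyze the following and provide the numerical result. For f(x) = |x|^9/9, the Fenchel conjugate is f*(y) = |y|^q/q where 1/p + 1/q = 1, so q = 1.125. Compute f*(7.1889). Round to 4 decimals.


The conjugate exponent q satisfies 1/p + 1/q = 1.
p = 9, so q = 9/(9 - 1) = 1.125
|y|^q = 7.1889^1.125 = 9.1991
f*(7.1889) = 9.1991 / 1.125 = 8.177


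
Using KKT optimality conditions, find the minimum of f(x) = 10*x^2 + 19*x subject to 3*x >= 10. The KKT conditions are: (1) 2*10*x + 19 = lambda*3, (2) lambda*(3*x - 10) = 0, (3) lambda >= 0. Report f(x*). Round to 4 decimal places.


Step 1: Try lambda = 0 (constraint inactive).
x_unc = -19/(2*10) = -0.95
Check: 3*-0.95 = -2.85 < 10 -- violated!
Step 2: Constraint must be active: 3*x = 10
x* = 10/3 = 3.3333 (rounded; the exact value 10/3 is used below)
lambda = (2*10*(10/3) + 19)/3 = 28.5556
Step 3: Compute optimal value.
f(x*) = 10*(10/3)^2 + 19*(10/3) = 174.4444


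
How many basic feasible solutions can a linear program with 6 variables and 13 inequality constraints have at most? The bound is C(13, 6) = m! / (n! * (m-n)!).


Each vertex corresponds to some choice of n active constraints out of m, so the number of vertices is at most C(m, n) = m! / (n!(m-n)!).
m = 13, n = 6
Numerator: 13 * 12 * 11 * 10 * 9 * 8
Denominator: 6! = 720
C(13, 6) = 1716


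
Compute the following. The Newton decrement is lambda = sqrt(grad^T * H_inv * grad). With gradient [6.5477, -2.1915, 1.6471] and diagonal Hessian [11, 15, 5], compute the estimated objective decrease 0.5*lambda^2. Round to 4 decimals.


Step 1: H is diagonal, so H^(-1) * g = [0.5952, -0.1461, 0.3294].
Step 2: g^T H^(-1) g = sum_i g_i^2 / H_ii
  = (6.5477)^2/11 + (-2.1915)^2/15 + (1.6471)^2/5
  = 3.8975 + 0.3202 + 0.5426 = 4.7603
Step 3: Objective decrease = 0.5 * g^T H^(-1) g = 2.3801


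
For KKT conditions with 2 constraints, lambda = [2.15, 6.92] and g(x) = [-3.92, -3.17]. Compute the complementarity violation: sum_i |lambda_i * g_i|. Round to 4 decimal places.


KKT complementary slackness check:
lambda_1 * g_1 = 2.15 * -3.92 = -8.428
lambda_2 * g_2 = 6.92 * -3.17 = -21.9364
Total violation = 8.428 + 21.9364 = 30.3644


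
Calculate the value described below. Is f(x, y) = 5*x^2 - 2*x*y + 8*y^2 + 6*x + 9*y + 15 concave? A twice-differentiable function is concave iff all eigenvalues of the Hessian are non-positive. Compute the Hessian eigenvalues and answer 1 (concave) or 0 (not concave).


The Hessian of f(x,y) = 5*x^2 - 2*x*y + 8*y^2 + 6*x + 9*y + 15 is:
H = [[10, -2], [-2, 16]]
Trace = 10 + 16 = 26
Determinant = 10*16 - (-2)^2 = 156
Discriminant = (26)^2 - 4*156 = 52.0
Eigenvalues: lambda_1 = 9.3944, lambda_2 = 16.6056
The function is not concave.

0


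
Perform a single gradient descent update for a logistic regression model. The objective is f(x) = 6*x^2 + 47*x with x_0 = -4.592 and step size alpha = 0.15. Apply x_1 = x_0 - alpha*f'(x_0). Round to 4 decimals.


We compute the gradient at x_0 and apply the update.
f'(x) = 12*x + 47
f'(-4.592) = 12*-4.592 + 47 = -8.104
x_1 = -4.592 - 0.15*-8.104 = -3.3764


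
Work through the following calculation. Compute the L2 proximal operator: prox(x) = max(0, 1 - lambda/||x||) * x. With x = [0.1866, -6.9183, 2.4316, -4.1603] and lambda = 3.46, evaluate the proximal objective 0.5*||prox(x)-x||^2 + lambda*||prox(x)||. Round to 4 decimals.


Step 1: Compute ||x||.
||x|| = 8.4332
Step 2: Compute scaling factor.
scale = max(0, 1 - 3.46/8.4332) = 0.5897
Step 3: prox(x) = [0.11, -4.0798, 1.434, -2.4534]
||prox(x)|| = 4.9732
Step 4: Proximal objective.
0.5*||prox-x||^2 = 5.9858
lambda*||prox|| = 17.2073
Total = 23.193


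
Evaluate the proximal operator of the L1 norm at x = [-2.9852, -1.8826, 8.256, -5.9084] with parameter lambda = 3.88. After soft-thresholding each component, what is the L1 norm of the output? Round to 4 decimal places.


Soft-thresholding with lambda = 3.88:
prox(-2.9852) = sign(-2.9852)*max(|-2.9852| - 3.88, 0) = 0.0
prox(-1.8826) = sign(-1.8826)*max(|-1.8826| - 3.88, 0) = 0.0
prox(8.256) = sign(8.256)*max(|8.256| - 3.88, 0) = 4.376
prox(-5.9084) = sign(-5.9084)*max(|-5.9084| - 3.88, 0) = -2.0284
prox(x) = [0.0, 0.0, 4.376, -2.0284]
||prox(x)||_1 = 0.0 + 0.0 + 4.376 + 2.0284 = 6.4044


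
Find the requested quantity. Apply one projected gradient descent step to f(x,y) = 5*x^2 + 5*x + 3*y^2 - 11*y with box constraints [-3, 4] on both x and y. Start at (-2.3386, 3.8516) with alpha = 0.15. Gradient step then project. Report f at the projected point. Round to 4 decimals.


Step 1: Compute gradient at (-2.3386, 3.8516).
grad_x = 2*5*-2.3386 + 5 = -18.386
grad_y = 2*3*3.8516 - 11 = 12.1096
Step 2: Gradient step.
x_raw = -2.3386 - 0.15*-18.386 = 0.4193
y_raw = 3.8516 - 0.15*12.1096 = 2.0352
Step 3: Project onto [-3, 4].
x_proj = clip(0.4193) = 0.4193
y_proj = clip(2.0352) = 2.0352
Step 4: Evaluate f.
f(0.4193, 2.0352) = -6.9856


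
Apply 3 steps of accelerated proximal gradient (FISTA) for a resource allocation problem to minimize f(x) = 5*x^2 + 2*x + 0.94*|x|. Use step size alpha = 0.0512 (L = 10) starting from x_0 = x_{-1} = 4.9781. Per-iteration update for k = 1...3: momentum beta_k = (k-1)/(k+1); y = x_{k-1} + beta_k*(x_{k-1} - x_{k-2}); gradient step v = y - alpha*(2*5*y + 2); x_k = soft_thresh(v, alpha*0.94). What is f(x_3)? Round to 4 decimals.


FISTA on f(x) = 5*x^2 + 2*x + 0.94*|x|
L = 10, alpha = 0.0512
Iteration 1: beta = 0.0, y = 4.9781 + 0.0*(4.9781 - 4.9781) = 4.9781
  grad(y) = 51.781, v = y - alpha*grad = 2.3269
  prox(v) = soft_thresh(2.3269, 0.0481) = 2.2788
Iteration 2: beta = 0.3333, y = 2.2788 + 0.3333*(2.2788 - 4.9781) = 1.379
  grad(y) = 15.7901, v = y - alpha*grad = 0.5706
  prox(v) = soft_thresh(0.5706, 0.0481) = 0.5224
Iteration 3: beta = 0.5, y = 0.5224 + 0.5*(0.5224 - 2.2788) = -0.3557
  grad(y) = -1.5575, v = y - alpha*grad = -0.276
  prox(v) = soft_thresh(-0.276, 0.0481) = -0.2279
f(x_3) = 5*(-0.2279)^2 + 2*(-0.2279) + 0.94*|-0.2279| = 0.0181


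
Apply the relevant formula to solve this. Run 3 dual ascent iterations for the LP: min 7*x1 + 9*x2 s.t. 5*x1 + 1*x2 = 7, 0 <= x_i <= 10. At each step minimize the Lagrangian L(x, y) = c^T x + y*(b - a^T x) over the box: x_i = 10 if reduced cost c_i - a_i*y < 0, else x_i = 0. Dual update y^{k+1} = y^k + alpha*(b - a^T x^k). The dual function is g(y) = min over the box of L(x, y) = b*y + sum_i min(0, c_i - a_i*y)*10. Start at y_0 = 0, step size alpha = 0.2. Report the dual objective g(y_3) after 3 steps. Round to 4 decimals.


Dual ascent for LP: min 7*x1 + 9*x2, 5*x1 + 1*x2 = 7, 0 <= x_i <= 10
Step 1: y^k = 0.0, reduced costs: (7.0, 9.0)
  x^k = (0.0, 0.0), subgradient = b - a^T x = 7.0
  y^{k+1} = 0.0 + 0.2*7.0 = 1.4
Step 2: y^k = 1.4, reduced costs: (0.0, 7.6)
  x^k = (0.0, 0.0), subgradient = b - a^T x = 7.0
  y^{k+1} = 1.4 + 0.2*7.0 = 2.8
Step 3: y^k = 2.8, reduced costs: (-7.0, 6.2)
  x^k = (10.0, 0.0), subgradient = b - a^T x = -43.0
  y^{k+1} = 2.8 + 0.2*-43.0 = -5.8
Dual objective at y_3 = -5.8: reduced costs (36.0, 14.8), box minimizer x = (0.0, 0.0)
g(y_3) = b*y + (c1 - a1*y)*x1 + (c2 - a2*y)*x2 = 7*(-5.8) + 36.0*0.0 + 14.8*0.0 = -40.6 + 0.0 + 0.0 = -40.6


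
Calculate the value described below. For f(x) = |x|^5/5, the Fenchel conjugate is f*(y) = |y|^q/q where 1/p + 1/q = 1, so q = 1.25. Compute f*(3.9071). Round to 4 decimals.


The conjugate exponent q satisfies 1/p + 1/q = 1.
p = 5, so q = 5/(5 - 1) = 1.25
|y|^q = 3.9071^1.25 = 5.4931
f*(3.9071) = 5.4931 / 1.25 = 4.3945


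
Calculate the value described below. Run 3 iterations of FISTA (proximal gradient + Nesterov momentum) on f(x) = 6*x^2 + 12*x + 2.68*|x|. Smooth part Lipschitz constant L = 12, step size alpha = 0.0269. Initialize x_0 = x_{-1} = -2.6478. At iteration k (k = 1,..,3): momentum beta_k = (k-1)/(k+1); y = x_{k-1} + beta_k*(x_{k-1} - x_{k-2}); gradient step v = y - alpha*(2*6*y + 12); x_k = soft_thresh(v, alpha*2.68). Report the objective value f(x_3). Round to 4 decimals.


FISTA on f(x) = 6*x^2 + 12*x + 2.68*|x|
L = 12, alpha = 0.0269
Iteration 1: beta = 0.0, y = -2.6478 + 0.0*(-2.6478 + 2.6478) = -2.6478
  grad(y) = -19.7736, v = y - alpha*grad = -2.1159
  prox(v) = soft_thresh(-2.1159, 0.0721) = -2.0438
Iteration 2: beta = 0.3333, y = -2.0438 + 0.3333*(-2.0438 + 2.6478) = -1.8425
  grad(y) = -10.1096, v = y - alpha*grad = -1.5705
  prox(v) = soft_thresh(-1.5705, 0.0721) = -1.4984
Iteration 3: beta = 0.5, y = -1.4984 + 0.5*(-1.4984 + 2.0438) = -1.2257
  grad(y) = -2.7089, v = y - alpha*grad = -1.1529
  prox(v) = soft_thresh(-1.1529, 0.0721) = -1.0808
f(x_3) = 6*(-1.0808)^2 + 12*(-1.0808) + 2.68*|-1.0808| = -3.0644


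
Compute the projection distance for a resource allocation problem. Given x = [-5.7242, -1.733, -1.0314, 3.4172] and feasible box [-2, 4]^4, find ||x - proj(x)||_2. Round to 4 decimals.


Project each component onto [-2, 4].
clip(-5.7242) = -2.0, clip(-1.733) = -1.733, clip(-1.0314) = -1.0314, clip(3.4172) = 3.4172
Projection = [-2.0, -1.733, -1.0314, 3.4172]
Squared diffs: [13.8697, 0.0, 0.0, 0.0]
Distance = sqrt(13.8697) = 3.7242


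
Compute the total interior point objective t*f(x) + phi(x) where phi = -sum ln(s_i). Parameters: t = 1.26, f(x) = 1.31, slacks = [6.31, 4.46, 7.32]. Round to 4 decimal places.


Step 1: Compute log-barrier.
ln values: [1.8421, 1.4951, 1.9906]
phi = -(1.8421 + 1.4951 + 1.9906) = -5.3279
Step 2: Compute augmented objective.
t*f(x) = 1.26*1.31 = 1.6506
Total = 1.6506 - 5.3279 = -3.6773


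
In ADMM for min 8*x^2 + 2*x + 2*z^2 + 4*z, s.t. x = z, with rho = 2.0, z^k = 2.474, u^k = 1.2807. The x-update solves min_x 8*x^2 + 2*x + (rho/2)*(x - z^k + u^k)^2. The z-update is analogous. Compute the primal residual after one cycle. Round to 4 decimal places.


ADMM iteration with rho = 2.0, z^k = 2.474, u^k = 1.2807
Step 1: x-update.
Minimize 8*x^2 + 2*x + (2.0/2)*(x - 2.474 + 1.2807)^2
FOC: (2*8 + 2.0)*x = -2 + 2.0*(2.474 - 1.2807)
x^{k+1} = 0.0215
Step 2: z-update.
Minimize 2*z^2 + 4*z + (2.0/2)*(0.0215 - z + 1.2807)^2
FOC: (2*2 + 2.0)*z = -4 + 2.0*(0.0215 + 1.2807)
z^{k+1} = -0.2326
Step 3: u-update.
u^{k+1} = 1.2807 + 0.0215 + 0.2326 = 1.5348
Step 4: Primal residual = |0.0215 + 0.2326| = 0.2541


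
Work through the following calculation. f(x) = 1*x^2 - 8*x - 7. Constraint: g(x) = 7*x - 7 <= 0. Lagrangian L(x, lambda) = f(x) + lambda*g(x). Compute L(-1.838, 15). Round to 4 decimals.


Step 1: Evaluate f(x).
f(-1.838) = 1*(-1.838)^2 - 8*(-1.838) - 7 = 11.0822
Step 2: Evaluate g(x).
g(-1.838) = 7*-1.838 - 7 = -19.866
Step 3: Compute Lagrangian.
L = 11.0822 + 15*-19.866 = -286.9078


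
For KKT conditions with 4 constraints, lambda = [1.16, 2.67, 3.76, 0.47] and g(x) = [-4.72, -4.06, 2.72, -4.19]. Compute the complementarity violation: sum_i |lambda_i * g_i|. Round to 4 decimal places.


KKT complementary slackness check:
lambda_1 * g_1 = 1.16 * -4.72 = -5.4752
lambda_2 * g_2 = 2.67 * -4.06 = -10.8402
lambda_3 * g_3 = 3.76 * 2.72 = 10.2272
lambda_4 * g_4 = 0.47 * -4.19 = -1.9693
Total violation = 5.4752 + 10.8402 + 10.2272 + 1.9693 = 28.5119


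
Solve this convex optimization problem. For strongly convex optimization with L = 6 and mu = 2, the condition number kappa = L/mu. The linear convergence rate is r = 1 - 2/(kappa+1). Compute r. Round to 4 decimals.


Step 1: Compute the condition number.
kappa = L/mu = 6/2 = 3.0
Step 2: Compute the convergence rate.
r = 1 - 2/(kappa + 1) = 1 - 2*mu/(L + mu) = (L - mu)/(L + mu) = 4/8 = 0.5


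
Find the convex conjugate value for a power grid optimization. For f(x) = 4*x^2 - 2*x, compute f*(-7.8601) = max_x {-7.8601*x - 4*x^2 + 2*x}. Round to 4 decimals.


f*(y) = sup_x {y*x - a*x^2 - b*x} = sup_x {(y-b)*x - a*x^2}
FOC: (y - b) - 2a*x = 0 => x* = (y - b)/(2a)
x* = (-7.8601 + 2)/(2*4) = -0.7325
f*(-7.8601) = (y-b)^2/(4a) = (-7.8601 + 2)^2/(4*4)
= 34.3408/16 = 2.1463


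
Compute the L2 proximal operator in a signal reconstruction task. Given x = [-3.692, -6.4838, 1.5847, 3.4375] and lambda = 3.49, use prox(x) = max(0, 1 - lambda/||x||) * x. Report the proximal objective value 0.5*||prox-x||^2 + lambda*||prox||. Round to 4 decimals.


Step 1: Compute ||x||.
||x|| = 8.3665
Step 2: Compute scaling factor.
scale = max(0, 1 - 3.49/8.3665) = 0.5829
Step 3: prox(x) = [-2.1519, -3.7791, 0.9237, 2.0036]
||prox(x)|| = 4.8765
Step 4: Proximal objective.
0.5*||prox-x||^2 = 6.0901
lambda*||prox|| = 17.019
Total = 23.109


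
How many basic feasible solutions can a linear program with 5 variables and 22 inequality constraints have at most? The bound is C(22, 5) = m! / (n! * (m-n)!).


Each vertex corresponds to some choice of n active constraints out of m, so the number of vertices is at most C(m, n) = m! / (n!(m-n)!).
m = 22, n = 5
Numerator: 22 * 21 * 20 * 19 * 18
Denominator: 5! = 120
C(22, 5) = 26334


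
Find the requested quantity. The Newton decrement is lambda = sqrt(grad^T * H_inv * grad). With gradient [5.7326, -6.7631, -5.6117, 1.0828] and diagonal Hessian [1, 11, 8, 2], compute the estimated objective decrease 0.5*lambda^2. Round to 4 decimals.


Step 1: H is diagonal, so H^(-1) * g = [5.7326, -0.6148, -0.7015, 0.5414].
Step 2: g^T H^(-1) g = sum_i g_i^2 / H_ii
  = (5.7326)^2/1 + (-6.7631)^2/11 + (-5.6117)^2/8 + (1.0828)^2/2
  = 32.8627 + 4.1581 + 3.9364 + 0.5862 = 41.5435
Step 3: Objective decrease = 0.5 * g^T H^(-1) g = 20.7717


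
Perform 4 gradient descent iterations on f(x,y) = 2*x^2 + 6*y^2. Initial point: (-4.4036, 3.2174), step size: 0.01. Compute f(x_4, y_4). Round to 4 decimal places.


Gradient descent on f(x,y) = 2*x^2 + 6*y^2.
Starting point: (-4.4036, 3.2174), alpha = 0.01
Step 1: grad_x = 2*2*-4.4036 = -17.6144, grad_y = 2*6*3.2174 = 38.6088
  x_1 = -4.4036 - 0.01*-17.6144 = -4.2275
  y_1 = 3.2174 - 0.01*38.6088 = 2.8313
Step 2: grad_x = 2*2*-4.2275 = -16.9098, grad_y = 2*6*2.8313 = 33.9757
  x_2 = -4.2275 - 0.01*-16.9098 = -4.0584
  y_2 = 2.8313 - 0.01*33.9757 = 2.4916
Step 3: grad_x = 2*2*-4.0584 = -16.2334, grad_y = 2*6*2.4916 = 29.8987
  x_3 = -4.0584 - 0.01*-16.2334 = -3.896
  y_3 = 2.4916 - 0.01*29.8987 = 2.1926
Step 4: grad_x = 2*2*-3.896 = -15.5841, grad_y = 2*6*2.1926 = 26.3108
  x_4 = -3.896 - 0.01*-15.5841 = -3.7402
  y_4 = 2.1926 - 0.01*26.3108 = 1.9295
f(-3.7402, 1.9295) = 2*(-3.7402)^2 + 6*1.9295^2 = 50.3148


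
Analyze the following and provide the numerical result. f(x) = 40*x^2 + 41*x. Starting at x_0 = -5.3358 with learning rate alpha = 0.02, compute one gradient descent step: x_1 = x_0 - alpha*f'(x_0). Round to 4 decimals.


We compute the gradient at x_0 and apply the update.
f'(x) = 80*x + 41
f'(-5.3358) = 80*-5.3358 + 41 = -385.864
x_1 = -5.3358 - 0.02*-385.864 = 2.3815


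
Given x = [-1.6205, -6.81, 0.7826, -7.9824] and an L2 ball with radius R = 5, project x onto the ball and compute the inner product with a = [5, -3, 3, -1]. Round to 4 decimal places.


Step 1: Compute ||x|| (intermediates to 6 decimals).
||x|| = sqrt((-1.6205)^2 + (-6.81)^2 + 0.7826^2 + (-7.9824)^2) = 10.645811
Step 2: Project.
Since ||x|| > R, scale = R/||x|| = 5/10.645811 = 0.469668, proj(x) = scale * x
proj(x) = [-0.761097, -3.198439, 0.367562, -3.749078]
Step 3: Dot product.
a^T * proj(x) = 5*(-0.761097) - 3*(-3.198439) + 3*0.367562 - 1*(-3.749078) = 10.6416


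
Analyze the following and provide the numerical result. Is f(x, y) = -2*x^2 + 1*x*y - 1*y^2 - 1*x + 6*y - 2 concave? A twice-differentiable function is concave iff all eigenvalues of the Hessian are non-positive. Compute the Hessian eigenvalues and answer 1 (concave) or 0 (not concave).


The Hessian of f(x,y) = -2*x^2 + 1*x*y - 1*y^2 - 1*x + 6*y - 2 is:
H = [[-4, 1], [1, -2]]
Trace = -4 - 2 = -6
Determinant = -4*-2 - (1)^2 = 7
Discriminant = (-6)^2 - 4*7 = 8.0
Eigenvalues: lambda_1 = -4.4142, lambda_2 = -1.5858
The function is concave.

1


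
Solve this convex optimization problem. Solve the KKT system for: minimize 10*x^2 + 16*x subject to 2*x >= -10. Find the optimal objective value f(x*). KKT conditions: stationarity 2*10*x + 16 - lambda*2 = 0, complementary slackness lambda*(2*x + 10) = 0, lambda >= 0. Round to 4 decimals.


Step 1: Try lambda = 0 (constraint inactive).
Stationarity: 2*10*x + 16 = 0
x* = -16/(2*10) = -0.8
Check constraint: 2*-0.8 = -1.6 >= -10 -- satisfied.
Step 2: Compute optimal value.
f(x*) = 10*(-0.8)^2 + 16*(-0.8) = -6.4


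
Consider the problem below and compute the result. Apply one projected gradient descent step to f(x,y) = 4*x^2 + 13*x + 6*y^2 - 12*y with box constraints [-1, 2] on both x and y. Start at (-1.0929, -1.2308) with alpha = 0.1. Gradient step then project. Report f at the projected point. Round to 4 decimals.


Step 1: Compute gradient at (-1.0929, -1.2308).
grad_x = 2*4*-1.0929 + 13 = 4.2568
grad_y = 2*6*-1.2308 - 12 = -26.7696
Step 2: Gradient step.
x_raw = -1.0929 - 0.1*4.2568 = -1.5186
y_raw = -1.2308 - 0.1*-26.7696 = 1.4462
Step 3: Project onto [-1, 2].
x_proj = clip(-1.5186) = -1.0
y_proj = clip(1.4462) = 1.4462
Step 4: Evaluate f.
f(-1.0, 1.4462) = -13.8056


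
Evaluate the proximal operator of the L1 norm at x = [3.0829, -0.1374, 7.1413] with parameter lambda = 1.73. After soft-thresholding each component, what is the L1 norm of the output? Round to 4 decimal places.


Soft-thresholding with lambda = 1.73:
prox(3.0829) = sign(3.0829)*max(|3.0829| - 1.73, 0) = 1.3529
prox(-0.1374) = sign(-0.1374)*max(|-0.1374| - 1.73, 0) = 0.0
prox(7.1413) = sign(7.1413)*max(|7.1413| - 1.73, 0) = 5.4113
prox(x) = [1.3529, 0.0, 5.4113]
||prox(x)||_1 = 1.3529 + 0.0 + 5.4113 = 6.7642


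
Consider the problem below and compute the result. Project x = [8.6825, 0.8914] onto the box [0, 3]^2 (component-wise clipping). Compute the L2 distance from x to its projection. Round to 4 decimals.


Project each component onto [0, 3].
clip(8.6825) = 3.0, clip(0.8914) = 0.8914
Projection = [3.0, 0.8914]
Squared diffs: [32.2908, 0.0]
Distance = sqrt(32.2908) = 5.6825


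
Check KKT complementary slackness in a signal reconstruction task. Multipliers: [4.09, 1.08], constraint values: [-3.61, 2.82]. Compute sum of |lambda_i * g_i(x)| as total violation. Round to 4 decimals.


KKT complementary slackness check:
lambda_1 * g_1 = 4.09 * -3.61 = -14.7649
lambda_2 * g_2 = 1.08 * 2.82 = 3.0456
Total violation = 14.7649 + 3.0456 = 17.8105


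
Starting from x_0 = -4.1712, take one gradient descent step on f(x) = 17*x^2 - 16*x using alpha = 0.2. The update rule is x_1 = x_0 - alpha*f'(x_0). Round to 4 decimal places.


We compute the gradient at x_0 and apply the update.
f'(x) = 34*x - 16
f'(-4.1712) = 34*-4.1712 - 16 = -157.8208
x_1 = -4.1712 - 0.2*-157.8208 = 27.393


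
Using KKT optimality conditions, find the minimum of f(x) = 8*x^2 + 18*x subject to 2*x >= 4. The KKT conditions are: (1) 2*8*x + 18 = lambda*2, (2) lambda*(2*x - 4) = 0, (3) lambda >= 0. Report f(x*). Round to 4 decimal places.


Step 1: Try lambda = 0 (constraint inactive).
x_unc = -18/(2*8) = -1.125
Check: 2*-1.125 = -2.25 < 4 -- violated!
Step 2: Constraint must be active: 2*x = 4
x* = 4/2 = 2.0
lambda = (2*8*2.0 + 18)/2 = 25.0
Step 3: Compute optimal value.
f(x*) = 8*2.0^2 + 18*2.0 = 68.0


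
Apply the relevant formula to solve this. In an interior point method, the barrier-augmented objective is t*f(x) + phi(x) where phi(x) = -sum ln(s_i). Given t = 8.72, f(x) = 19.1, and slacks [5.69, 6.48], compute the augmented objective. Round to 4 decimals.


Step 1: Compute log-barrier.
ln values: [1.7387, 1.8687]
phi = -(1.7387 + 1.8687) = -3.6074
Step 2: Compute augmented objective.
t*f(x) = 8.72*19.1 = 166.552
Total = 166.552 - 3.6074 = 162.9446


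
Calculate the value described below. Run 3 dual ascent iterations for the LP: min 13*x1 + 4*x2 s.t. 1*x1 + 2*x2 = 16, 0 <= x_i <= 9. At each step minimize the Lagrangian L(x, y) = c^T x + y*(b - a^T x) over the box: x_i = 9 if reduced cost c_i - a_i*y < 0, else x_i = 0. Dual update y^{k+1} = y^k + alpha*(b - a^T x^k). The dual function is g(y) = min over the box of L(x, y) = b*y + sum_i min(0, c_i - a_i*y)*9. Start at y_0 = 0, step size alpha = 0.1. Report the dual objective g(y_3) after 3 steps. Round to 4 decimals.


Dual ascent for LP: min 13*x1 + 4*x2, 1*x1 + 2*x2 = 16, 0 <= x_i <= 9
Step 1: y^k = 0.0, reduced costs: (13.0, 4.0)
  x^k = (0.0, 0.0), subgradient = b - a^T x = 16.0
  y^{k+1} = 0.0 + 0.1*16.0 = 1.6
Step 2: y^k = 1.6, reduced costs: (11.4, 0.8)
  x^k = (0.0, 0.0), subgradient = b - a^T x = 16.0
  y^{k+1} = 1.6 + 0.1*16.0 = 3.2
Step 3: y^k = 3.2, reduced costs: (9.8, -2.4)
  x^k = (0.0, 9.0), subgradient = b - a^T x = -2.0
  y^{k+1} = 3.2 + 0.1*-2.0 = 3.0
Dual objective at y_3 = 3.0: reduced costs (10.0, -2.0), box minimizer x = (0.0, 9.0)
g(y_3) = b*y + (c1 - a1*y)*x1 + (c2 - a2*y)*x2 = 16*3.0 + 10.0*0.0 + (-2.0)*9.0 = 48.0 + 0.0 - 18.0 = 30.0


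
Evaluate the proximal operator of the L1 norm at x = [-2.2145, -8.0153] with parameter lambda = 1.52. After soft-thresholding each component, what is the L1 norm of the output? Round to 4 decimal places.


Soft-thresholding with lambda = 1.52:
prox(-2.2145) = sign(-2.2145)*max(|-2.2145| - 1.52, 0) = -0.6945
prox(-8.0153) = sign(-8.0153)*max(|-8.0153| - 1.52, 0) = -6.4953
prox(x) = [-0.6945, -6.4953]
||prox(x)||_1 = 0.6945 + 6.4953 = 7.1898


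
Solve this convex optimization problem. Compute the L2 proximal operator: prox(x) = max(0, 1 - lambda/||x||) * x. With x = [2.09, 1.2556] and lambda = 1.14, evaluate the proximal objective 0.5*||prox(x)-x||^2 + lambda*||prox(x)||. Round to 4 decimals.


Step 1: Compute ||x||.
||x|| = 2.4382
Step 2: Compute scaling factor.
scale = max(0, 1 - 1.14/2.4382) = 0.5324
Step 3: prox(x) = [1.1128, 0.6685]
||prox(x)|| = 1.2982
Step 4: Proximal objective.
0.5*||prox-x||^2 = 0.6498
lambda*||prox|| = 1.4799
Total = 2.1297


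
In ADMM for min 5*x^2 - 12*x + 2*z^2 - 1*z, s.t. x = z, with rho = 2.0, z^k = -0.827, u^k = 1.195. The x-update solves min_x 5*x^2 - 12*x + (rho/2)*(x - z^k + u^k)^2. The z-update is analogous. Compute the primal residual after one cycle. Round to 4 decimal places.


ADMM iteration with rho = 2.0, z^k = -0.827, u^k = 1.195
Step 1: x-update.
Minimize 5*x^2 - 12*x + (2.0/2)*(x + 0.827 + 1.195)^2
FOC: (2*5 + 2.0)*x = 12 + 2.0*(-0.827 - 1.195)
x^{k+1} = 0.663
Step 2: z-update.
Minimize 2*z^2 - 1*z + (2.0/2)*(0.663 - z + 1.195)^2
FOC: (2*2 + 2.0)*z = 1 + 2.0*(0.663 + 1.195)
z^{k+1} = 0.786
Step 3: u-update.
u^{k+1} = 1.195 + 0.663 - 0.786 = 1.072
Step 4: Primal residual = |0.663 - 0.786| = 0.123


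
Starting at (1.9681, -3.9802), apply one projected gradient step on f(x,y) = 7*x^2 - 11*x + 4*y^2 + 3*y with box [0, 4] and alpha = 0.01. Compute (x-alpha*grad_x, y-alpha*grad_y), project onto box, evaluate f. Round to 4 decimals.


Step 1: Compute gradient at (1.9681, -3.9802).
grad_x = 2*7*1.9681 - 11 = 16.5534
grad_y = 2*4*-3.9802 + 3 = -28.8416
Step 2: Gradient step.
x_raw = 1.9681 - 0.01*16.5534 = 1.8026
y_raw = -3.9802 - 0.01*-28.8416 = -3.6918
Step 3: Project onto [0, 4].
x_proj = clip(1.8026) = 1.8026
y_proj = clip(-3.6918) = 0.0
Step 4: Evaluate f.
f(1.8026, 0.0) = 2.9165


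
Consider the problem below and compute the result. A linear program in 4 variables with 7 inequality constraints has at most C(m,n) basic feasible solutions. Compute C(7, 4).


Each vertex corresponds to some choice of n active constraints out of m, so the number of vertices is at most C(m, n) = m! / (n!(m-n)!).
m = 7, n = 4
Numerator: 7 * 6 * 5 * 4
Denominator: 4! = 24
C(7, 4) = 35


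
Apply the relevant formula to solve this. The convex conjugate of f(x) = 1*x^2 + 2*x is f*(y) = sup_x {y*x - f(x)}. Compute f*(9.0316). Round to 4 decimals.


f*(y) = sup_x {y*x - a*x^2 - b*x} = sup_x {(y-b)*x - a*x^2}
FOC: (y - b) - 2a*x = 0 => x* = (y - b)/(2a)
x* = (9.0316 - 2)/(2*1) = 3.5158
f*(9.0316) = (y-b)^2/(4a) = (9.0316 - 2)^2/(4*1)
= 49.4434/4 = 12.3608


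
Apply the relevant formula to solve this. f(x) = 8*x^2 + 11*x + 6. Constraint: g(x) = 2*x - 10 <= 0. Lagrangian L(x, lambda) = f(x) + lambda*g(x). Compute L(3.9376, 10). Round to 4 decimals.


Step 1: Evaluate f(x).
f(3.9376) = 8*3.9376^2 + 11*3.9376 + 6 = 173.3512
Step 2: Evaluate g(x).
g(3.9376) = 2*3.9376 - 10 = -2.1248
Step 3: Compute Lagrangian.
L = 173.3512 + 10*-2.1248 = 152.1032


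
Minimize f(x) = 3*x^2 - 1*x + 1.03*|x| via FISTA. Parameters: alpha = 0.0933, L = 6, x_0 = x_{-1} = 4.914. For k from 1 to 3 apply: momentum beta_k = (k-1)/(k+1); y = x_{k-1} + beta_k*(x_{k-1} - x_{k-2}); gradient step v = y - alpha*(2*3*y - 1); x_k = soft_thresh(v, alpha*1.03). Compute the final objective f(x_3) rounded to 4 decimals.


FISTA on f(x) = 3*x^2 - 1*x + 1.03*|x|
L = 6, alpha = 0.0933
Iteration 1: beta = 0.0, y = 4.914 + 0.0*(4.914 - 4.914) = 4.914
  grad(y) = 28.484, v = y - alpha*grad = 2.2564
  prox(v) = soft_thresh(2.2564, 0.0961) = 2.1603
Iteration 2: beta = 0.3333, y = 2.1603 + 0.3333*(2.1603 - 4.914) = 1.2425
  grad(y) = 6.4548, v = y - alpha*grad = 0.6402
  prox(v) = soft_thresh(0.6402, 0.0961) = 0.5441
Iteration 3: beta = 0.5, y = 0.5441 + 0.5*(0.5441 - 2.1603) = -0.264
  grad(y) = -2.5839, v = y - alpha*grad = -0.0229
  prox(v) = soft_thresh(-0.0229, 0.0961) = 0.0
f(x_3) = 3*0.0^2 - 1*0.0 + 1.03*|0.0| = 0.0


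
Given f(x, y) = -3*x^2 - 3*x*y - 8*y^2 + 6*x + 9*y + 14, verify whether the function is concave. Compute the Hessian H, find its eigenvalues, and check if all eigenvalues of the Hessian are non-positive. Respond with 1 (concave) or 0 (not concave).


The Hessian of f(x,y) = -3*x^2 - 3*x*y - 8*y^2 + 6*x + 9*y + 14 is:
H = [[-6, -3], [-3, -16]]
Trace = -6 - 16 = -22
Determinant = -6*-16 - (-3)^2 = 87
Discriminant = (-22)^2 - 4*87 = 136.0
Eigenvalues: lambda_1 = -16.831, lambda_2 = -5.169
The function is concave.

1


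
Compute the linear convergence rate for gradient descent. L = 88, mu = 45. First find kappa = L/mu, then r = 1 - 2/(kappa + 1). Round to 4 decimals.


Step 1: Compute the condition number.
kappa = L/mu = 88/45 = 1.9556
Step 2: Compute the convergence rate.
r = 1 - 2/(kappa + 1) = 1 - 2*mu/(L + mu) = (L - mu)/(L + mu) = 43/133 = 0.3233


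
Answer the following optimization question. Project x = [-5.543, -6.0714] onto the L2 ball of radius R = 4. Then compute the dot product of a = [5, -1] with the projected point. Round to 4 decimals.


Step 1: Compute ||x|| (intermediates to 6 decimals).
||x|| = sqrt((-5.543)^2 + (-6.0714)^2) = 8.221116
Step 2: Project.
Since ||x|| > R, scale = R/||x|| = 4/8.221116 = 0.486552, proj(x) = scale * x
proj(x) = [-2.696958, -2.954052]
Step 3: Dot product.
a^T * proj(x) = 5*(-2.696958) - 1*(-2.954052) = -10.5307


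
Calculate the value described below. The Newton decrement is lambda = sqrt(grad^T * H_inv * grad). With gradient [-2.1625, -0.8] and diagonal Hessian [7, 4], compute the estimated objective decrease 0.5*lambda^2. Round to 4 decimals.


Step 1: H is diagonal, so H^(-1) * g = [-0.3089, -0.2].
Step 2: g^T H^(-1) g = sum_i g_i^2 / H_ii
  = (-2.1625)^2/7 + (-0.8)^2/4
  = 0.6681 + 0.16 = 0.8281
Step 3: Objective decrease = 0.5 * g^T H^(-1) g = 0.414


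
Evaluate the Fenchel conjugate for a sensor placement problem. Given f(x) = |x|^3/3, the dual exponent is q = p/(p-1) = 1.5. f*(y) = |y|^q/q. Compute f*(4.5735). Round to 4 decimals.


The conjugate exponent q satisfies 1/p + 1/q = 1.
p = 3, so q = 3/(3 - 1) = 1.5
|y|^q = 4.5735^1.5 = 9.7808
f*(4.5735) = 9.7808 / 1.5 = 6.5205


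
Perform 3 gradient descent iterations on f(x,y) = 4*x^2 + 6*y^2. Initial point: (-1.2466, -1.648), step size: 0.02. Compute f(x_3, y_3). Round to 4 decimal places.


Gradient descent on f(x,y) = 4*x^2 + 6*y^2.
Starting point: (-1.2466, -1.648), alpha = 0.02
Step 1: grad_x = 2*4*-1.2466 = -9.9728, grad_y = 2*6*-1.648 = -19.776
  x_1 = -1.2466 - 0.02*-9.9728 = -1.0471
  y_1 = -1.648 - 0.02*-19.776 = -1.2525
Step 2: grad_x = 2*4*-1.0471 = -8.3772, grad_y = 2*6*-1.2525 = -15.0298
  x_2 = -1.0471 - 0.02*-8.3772 = -0.8796
  y_2 = -1.2525 - 0.02*-15.0298 = -0.9519
Step 3: grad_x = 2*4*-0.8796 = -7.0368, grad_y = 2*6*-0.9519 = -11.4226
  x_3 = -0.8796 - 0.02*-7.0368 = -0.7389
  y_3 = -0.9519 - 0.02*-11.4226 = -0.7234
f(-0.7389, -0.7234) = 4*(-0.7389)^2 + 6*(-0.7234)^2 = 5.3238


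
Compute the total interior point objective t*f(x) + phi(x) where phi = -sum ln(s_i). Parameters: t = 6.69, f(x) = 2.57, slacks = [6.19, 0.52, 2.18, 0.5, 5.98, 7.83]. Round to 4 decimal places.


Step 1: Compute log-barrier.
ln values: [1.8229, -0.6539, 0.7793, -0.6931, 1.7884, 2.058]
phi = -(1.8229 - 0.6539 + 0.7793 - 0.6931 + 1.7884 + 2.058) = -5.1016
Step 2: Compute augmented objective.
t*f(x) = 6.69*2.57 = 17.1933
Total = 17.1933 - 5.1016 = 12.0917


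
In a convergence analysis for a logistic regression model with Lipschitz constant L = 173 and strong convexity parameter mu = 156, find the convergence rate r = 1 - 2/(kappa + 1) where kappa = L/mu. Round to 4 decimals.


Step 1: Compute the condition number.
kappa = L/mu = 173/156 = 1.109
Step 2: Compute the convergence rate.
r = 1 - 2/(kappa + 1) = 1 - 2*mu/(L + mu) = (L - mu)/(L + mu) = 17/329 = 0.0517


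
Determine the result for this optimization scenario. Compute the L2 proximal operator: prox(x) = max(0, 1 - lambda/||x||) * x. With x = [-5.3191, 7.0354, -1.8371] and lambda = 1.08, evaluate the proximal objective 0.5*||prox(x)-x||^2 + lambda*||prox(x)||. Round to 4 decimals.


Step 1: Compute ||x||.
||x|| = 9.0091
Step 2: Compute scaling factor.
scale = max(0, 1 - 1.08/9.0091) = 0.8801
Step 3: prox(x) = [-4.6815, 6.192, -1.6169]
||prox(x)|| = 7.9291
Step 4: Proximal objective.
0.5*||prox-x||^2 = 0.5832
lambda*||prox|| = 8.5634
Total = 9.1467


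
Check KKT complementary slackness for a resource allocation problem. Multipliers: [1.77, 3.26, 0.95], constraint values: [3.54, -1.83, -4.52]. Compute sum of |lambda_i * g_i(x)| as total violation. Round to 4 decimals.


KKT complementary slackness check:
lambda_1 * g_1 = 1.77 * 3.54 = 6.2658
lambda_2 * g_2 = 3.26 * -1.83 = -5.9658
lambda_3 * g_3 = 0.95 * -4.52 = -4.294
Total violation = 6.2658 + 5.9658 + 4.294 = 16.5256


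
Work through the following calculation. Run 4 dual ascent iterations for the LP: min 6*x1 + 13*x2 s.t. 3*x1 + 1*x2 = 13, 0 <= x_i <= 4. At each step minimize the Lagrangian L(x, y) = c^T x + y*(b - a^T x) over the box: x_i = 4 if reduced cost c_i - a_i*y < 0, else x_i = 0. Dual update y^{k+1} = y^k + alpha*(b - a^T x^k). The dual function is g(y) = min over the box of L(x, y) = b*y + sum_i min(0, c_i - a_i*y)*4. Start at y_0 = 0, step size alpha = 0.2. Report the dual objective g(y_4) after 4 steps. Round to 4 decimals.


Dual ascent for LP: min 6*x1 + 13*x2, 3*x1 + 1*x2 = 13, 0 <= x_i <= 4
Step 1: y^k = 0.0, reduced costs: (6.0, 13.0)
  x^k = (0.0, 0.0), subgradient = b - a^T x = 13.0
  y^{k+1} = 0.0 + 0.2*13.0 = 2.6
Step 2: y^k = 2.6, reduced costs: (-1.8, 10.4)
  x^k = (4.0, 0.0), subgradient = b - a^T x = 1.0
  y^{k+1} = 2.6 + 0.2*1.0 = 2.8
Step 3: y^k = 2.8, reduced costs: (-2.4, 10.2)
  x^k = (4.0, 0.0), subgradient = b - a^T x = 1.0
  y^{k+1} = 2.8 + 0.2*1.0 = 3.0
Step 4: y^k = 3.0, reduced costs: (-3.0, 10.0)
  x^k = (4.0, 0.0), subgradient = b - a^T x = 1.0
  y^{k+1} = 3.0 + 0.2*1.0 = 3.2
Dual objective at y_4 = 3.2: reduced costs (-3.6, 9.8), box minimizer x = (4.0, 0.0)
g(y_4) = b*y + (c1 - a1*y)*x1 + (c2 - a2*y)*x2 = 13*3.2 + (-3.6)*4.0 + 9.8*0.0 = 41.6 - 14.4 + 0.0 = 27.2


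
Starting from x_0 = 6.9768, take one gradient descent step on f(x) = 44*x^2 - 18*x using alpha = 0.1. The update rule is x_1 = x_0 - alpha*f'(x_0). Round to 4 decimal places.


We compute the gradient at x_0 and apply the update.
f'(x) = 88*x - 18
f'(6.9768) = 88*6.9768 - 18 = 595.9584
x_1 = 6.9768 - 0.1*595.9584 = -52.619


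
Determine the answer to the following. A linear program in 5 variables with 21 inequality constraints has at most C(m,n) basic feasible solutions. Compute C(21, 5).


Each vertex corresponds to some choice of n active constraints out of m, so the number of vertices is at most C(m, n) = m! / (n!(m-n)!).
m = 21, n = 5
Numerator: 21 * 20 * 19 * 18 * 17
Denominator: 5! = 120
C(21, 5) = 20349


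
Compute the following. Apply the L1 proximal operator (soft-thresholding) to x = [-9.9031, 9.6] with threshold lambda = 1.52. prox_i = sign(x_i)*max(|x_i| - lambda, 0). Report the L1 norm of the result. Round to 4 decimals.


Soft-thresholding with lambda = 1.52:
prox(-9.9031) = sign(-9.9031)*max(|-9.9031| - 1.52, 0) = -8.3831
prox(9.6) = sign(9.6)*max(|9.6| - 1.52, 0) = 8.08
prox(x) = [-8.3831, 8.08]
||prox(x)||_1 = 8.3831 + 8.08 = 16.4631


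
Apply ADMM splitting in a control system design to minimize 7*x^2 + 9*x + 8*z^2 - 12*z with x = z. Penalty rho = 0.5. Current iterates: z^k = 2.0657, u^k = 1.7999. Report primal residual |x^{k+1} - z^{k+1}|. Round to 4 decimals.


ADMM iteration with rho = 0.5, z^k = 2.0657, u^k = 1.7999
Step 1: x-update.
Minimize 7*x^2 + 9*x + (0.5/2)*(x - 2.0657 + 1.7999)^2
FOC: (2*7 + 0.5)*x = -9 + 0.5*(2.0657 - 1.7999)
x^{k+1} = -0.6115
Step 2: z-update.
Minimize 8*z^2 - 12*z + (0.5/2)*(-0.6115 - z + 1.7999)^2
FOC: (2*8 + 0.5)*z = 12 + 0.5*(-0.6115 + 1.7999)
z^{k+1} = 0.7633
Step 3: u-update.
u^{k+1} = 1.7999 - 0.6115 - 0.7633 = 0.4251
Step 4: Primal residual = |-0.6115 - 0.7633| = 1.3748


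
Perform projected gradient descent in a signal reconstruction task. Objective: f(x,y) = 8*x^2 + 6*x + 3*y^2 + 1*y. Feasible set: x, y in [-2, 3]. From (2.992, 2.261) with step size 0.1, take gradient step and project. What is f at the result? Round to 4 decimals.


Step 1: Compute gradient at (2.992, 2.261).
grad_x = 2*8*2.992 + 6 = 53.872
grad_y = 2*3*2.261 + 1 = 14.566
Step 2: Gradient step.
x_raw = 2.992 - 0.1*53.872 = -2.3952
y_raw = 2.261 - 0.1*14.566 = 0.8044
Step 3: Project onto [-2, 3].
x_proj = clip(-2.3952) = -2.0
y_proj = clip(0.8044) = 0.8044
Step 4: Evaluate f.
f(-2.0, 0.8044) = 22.7456


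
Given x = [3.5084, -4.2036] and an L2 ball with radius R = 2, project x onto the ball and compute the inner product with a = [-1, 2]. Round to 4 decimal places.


Step 1: Compute ||x|| (intermediates to 6 decimals).
||x|| = sqrt(3.5084^2 + (-4.2036)^2) = 5.475319
Step 2: Project.
Since ||x|| > R, scale = R/||x|| = 2/5.475319 = 0.365276, proj(x) = scale * x
proj(x) = [1.281534, -1.535474]
Step 3: Dot product.
a^T * proj(x) = -1*1.281534 + 2*(-1.535474) = -4.3525


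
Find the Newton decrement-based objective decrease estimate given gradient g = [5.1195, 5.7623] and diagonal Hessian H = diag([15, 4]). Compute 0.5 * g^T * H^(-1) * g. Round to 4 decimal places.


Step 1: H is diagonal, so H^(-1) * g = [0.3413, 1.4406].
Step 2: g^T H^(-1) g = sum_i g_i^2 / H_ii
  = (5.1195)^2/15 + (5.7623)^2/4
  = 1.7473 + 8.301 = 10.0483
Step 3: Objective decrease = 0.5 * g^T H^(-1) g = 5.0242


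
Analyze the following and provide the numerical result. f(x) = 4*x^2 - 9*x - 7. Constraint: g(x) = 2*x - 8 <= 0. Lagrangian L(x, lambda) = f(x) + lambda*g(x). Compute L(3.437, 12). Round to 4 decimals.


Step 1: Evaluate f(x).
f(3.437) = 4*3.437^2 - 9*3.437 - 7 = 9.3189
Step 2: Evaluate g(x).
g(3.437) = 2*3.437 - 8 = -1.126
Step 3: Compute Lagrangian.
L = 9.3189 + 12*-1.126 = -4.1931


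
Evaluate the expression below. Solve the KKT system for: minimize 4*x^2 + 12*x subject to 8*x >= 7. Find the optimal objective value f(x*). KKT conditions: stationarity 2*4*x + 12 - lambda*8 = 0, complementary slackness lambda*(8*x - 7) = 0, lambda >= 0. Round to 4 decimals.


Step 1: Try lambda = 0 (constraint inactive).
x_unc = -12/(2*4) = -1.5
Check: 8*-1.5 = -12.0 < 7 -- violated!
Step 2: Constraint must be active: 8*x = 7
x* = 7/8 = 0.875
lambda = (2*4*0.875 + 12)/8 = 2.375
Step 3: Compute optimal value.
f(x*) = 4*0.875^2 + 12*0.875 = 13.5625


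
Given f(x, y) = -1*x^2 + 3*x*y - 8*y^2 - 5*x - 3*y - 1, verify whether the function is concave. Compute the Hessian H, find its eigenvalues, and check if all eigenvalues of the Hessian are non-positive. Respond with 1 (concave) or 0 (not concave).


The Hessian of f(x,y) = -1*x^2 + 3*x*y - 8*y^2 - 5*x - 3*y - 1 is:
H = [[-2, 3], [3, -16]]
Trace = -2 - 16 = -18
Determinant = -2*-16 - (3)^2 = 23
Discriminant = (-18)^2 - 4*23 = 232.0
Eigenvalues: lambda_1 = -16.6158, lambda_2 = -1.3842
The function is concave.

1


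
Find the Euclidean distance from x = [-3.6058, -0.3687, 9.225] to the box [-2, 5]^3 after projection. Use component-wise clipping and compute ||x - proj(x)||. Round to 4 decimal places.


Project each component onto [-2, 5].
clip(-3.6058) = -2.0, clip(-0.3687) = -0.3687, clip(9.225) = 5.0
Projection = [-2.0, -0.3687, 5.0]
Squared diffs: [2.5786, 0.0, 17.8506]
Distance = sqrt(20.4292) = 4.5199


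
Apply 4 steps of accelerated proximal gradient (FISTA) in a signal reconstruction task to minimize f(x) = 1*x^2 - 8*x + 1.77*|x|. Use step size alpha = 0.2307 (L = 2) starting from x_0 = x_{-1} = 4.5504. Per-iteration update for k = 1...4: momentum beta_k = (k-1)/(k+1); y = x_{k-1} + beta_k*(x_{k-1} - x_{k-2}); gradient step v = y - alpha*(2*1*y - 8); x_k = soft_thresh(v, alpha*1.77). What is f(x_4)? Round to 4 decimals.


FISTA on f(x) = 1*x^2 - 8*x + 1.77*|x|
L = 2, alpha = 0.2307
Iteration 1: beta = 0.0, y = 4.5504 + 0.0*(4.5504 - 4.5504) = 4.5504
  grad(y) = 1.1008, v = y - alpha*grad = 4.2964
  prox(v) = soft_thresh(4.2964, 0.4083) = 3.8881
Iteration 2: beta = 0.3333, y = 3.8881 + 0.3333*(3.8881 - 4.5504) = 3.6673
  grad(y) = -0.6653, v = y - alpha*grad = 3.8208
  prox(v) = soft_thresh(3.8208, 0.4083) = 3.4125
Iteration 3: beta = 0.5, y = 3.4125 + 0.5*(3.4125 - 3.8881) = 3.1747
  grad(y) = -1.6506, v = y - alpha*grad = 3.5555
  prox(v) = soft_thresh(3.5555, 0.4083) = 3.1471
Iteration 4: beta = 0.6, y = 3.1471 + 0.6*(3.1471 - 3.4125) = 2.9879
  grad(y) = -2.0241, v = y - alpha*grad = 3.4549
  prox(v) = soft_thresh(3.4549, 0.4083) = 3.0466
f(x_4) = 1*3.0466^2 - 8*3.0466 + 1.77*|3.0466| = -9.6985
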